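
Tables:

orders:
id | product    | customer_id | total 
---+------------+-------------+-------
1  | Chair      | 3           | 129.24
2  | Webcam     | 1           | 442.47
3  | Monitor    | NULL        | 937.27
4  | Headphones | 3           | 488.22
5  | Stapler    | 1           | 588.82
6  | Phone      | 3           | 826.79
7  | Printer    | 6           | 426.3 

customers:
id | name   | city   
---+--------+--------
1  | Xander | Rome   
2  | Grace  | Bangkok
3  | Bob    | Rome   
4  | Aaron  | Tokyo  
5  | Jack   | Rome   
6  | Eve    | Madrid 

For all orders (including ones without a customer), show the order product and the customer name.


LEFT JOIN keeps every row from orders (the left table); where customer_id has no match in customers, the customer columns become NULL. Walk through each order:
  - order 1 (Chair): customer_id=3 -> matches Bob
  - order 2 (Webcam): customer_id=1 -> matches Xander
  - order 3 (Monitor): customer_id=NULL, no match -> kept with NULL
  - order 4 (Headphones): customer_id=3 -> matches Bob
  - order 5 (Stapler): customer_id=1 -> matches Xander
  - order 6 (Phone): customer_id=3 -> matches Bob
  - order 7 (Printer): customer_id=6 -> matches Eve
All 7 rows appear; 1 has NULL customer.

SQL:
SELECT a.product, b.name AS customer
FROM orders a
LEFT JOIN customers b ON a.customer_id = b.id

Result:
product    | customer
-----------+---------
Chair      | Bob     
Webcam     | Xander  
Monitor    | NULL    
Headphones | Bob     
Stapler    | Xander  
Phone      | Bob     
Printer    | Eve     


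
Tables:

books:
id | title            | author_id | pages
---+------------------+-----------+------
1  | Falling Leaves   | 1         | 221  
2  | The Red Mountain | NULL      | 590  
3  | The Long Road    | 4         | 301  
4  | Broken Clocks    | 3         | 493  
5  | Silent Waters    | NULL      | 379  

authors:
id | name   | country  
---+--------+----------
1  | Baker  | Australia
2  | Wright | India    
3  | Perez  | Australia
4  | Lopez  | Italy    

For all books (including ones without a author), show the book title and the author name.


LEFT JOIN keeps every row from books (the left table); where author_id has no match in authors, the author columns become NULL. Walk through each book:
  - book 1 (Falling Leaves): author_id=1 -> matches Baker
  - book 2 (The Red Mountain): author_id=NULL, no match -> kept with NULL
  - book 3 (The Long Road): author_id=4 -> matches Lopez
  - book 4 (Broken Clocks): author_id=3 -> matches Perez
  - book 5 (Silent Waters): author_id=NULL, no match -> kept with NULL
All 5 rows appear; 2 have NULL author.

SQL:
SELECT a.title, b.name AS author
FROM books a
LEFT JOIN authors b ON a.author_id = b.id

Result:
title            | author
-----------------+-------
Falling Leaves   | Baker 
The Red Mountain | NULL  
The Long Road    | Lopez 
Broken Clocks    | Perez 
Silent Waters    | NULL  


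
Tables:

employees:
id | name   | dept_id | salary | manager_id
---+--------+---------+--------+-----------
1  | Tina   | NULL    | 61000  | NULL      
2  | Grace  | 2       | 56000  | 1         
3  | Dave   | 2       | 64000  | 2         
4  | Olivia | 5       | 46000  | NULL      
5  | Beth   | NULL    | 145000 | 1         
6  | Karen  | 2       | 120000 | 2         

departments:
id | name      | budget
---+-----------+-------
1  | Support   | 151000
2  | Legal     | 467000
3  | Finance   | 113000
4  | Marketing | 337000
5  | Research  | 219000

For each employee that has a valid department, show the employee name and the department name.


INNER JOIN keeps only employees rows whose dept_id matches an id in departments. Walk through each employee:
  - employee 1 (Tina): dept_id=NULL, no match -> dropped
  - employee 2 (Grace): dept_id=2 -> matches Legal
  - employee 3 (Dave): dept_id=2 -> matches Legal
  - employee 4 (Olivia): dept_id=5 -> matches Research
  - employee 5 (Beth): dept_id=NULL, no match -> dropped
  - employee 6 (Karen): dept_id=2 -> matches Legal
So 2 of 6 rows are dropped.

SQL:
SELECT a.name, b.name AS department
FROM employees a
INNER JOIN departments b ON a.dept_id = b.id

Result:
name   | department
-------+-----------
Grace  | Legal     
Dave   | Legal     
Olivia | Research  
Karen  | Legal     


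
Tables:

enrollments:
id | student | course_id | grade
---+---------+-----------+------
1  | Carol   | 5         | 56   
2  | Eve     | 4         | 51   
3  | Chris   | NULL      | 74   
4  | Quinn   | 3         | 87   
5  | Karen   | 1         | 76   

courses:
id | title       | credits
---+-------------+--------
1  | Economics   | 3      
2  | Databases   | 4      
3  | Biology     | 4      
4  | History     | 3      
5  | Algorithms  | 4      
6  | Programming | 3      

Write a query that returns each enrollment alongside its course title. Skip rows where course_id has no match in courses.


INNER JOIN keeps only enrollments rows whose course_id matches an id in courses. Walk through each enrollment:
  - enrollment 1 (Carol): course_id=5 -> matches Algorithms
  - enrollment 2 (Eve): course_id=4 -> matches History
  - enrollment 3 (Chris): course_id=NULL, no match -> dropped
  - enrollment 4 (Quinn): course_id=3 -> matches Biology
  - enrollment 5 (Karen): course_id=1 -> matches Economics
So 1 of 5 rows is dropped.

SQL:
SELECT a.student, b.title AS course
FROM enrollments a
INNER JOIN courses b ON a.course_id = b.id

Result:
student | course    
--------+-----------
Carol   | Algorithms
Eve     | History   
Quinn   | Biology   
Karen   | Economics 


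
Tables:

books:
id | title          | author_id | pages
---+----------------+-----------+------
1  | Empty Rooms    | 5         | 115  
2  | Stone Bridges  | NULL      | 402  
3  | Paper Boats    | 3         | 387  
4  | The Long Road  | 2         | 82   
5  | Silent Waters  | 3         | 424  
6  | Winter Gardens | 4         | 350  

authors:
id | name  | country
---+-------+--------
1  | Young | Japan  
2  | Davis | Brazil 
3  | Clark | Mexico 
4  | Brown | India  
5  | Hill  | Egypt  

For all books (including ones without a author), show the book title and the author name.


LEFT JOIN keeps every row from books (the left table); where author_id has no match in authors, the author columns become NULL. Walk through each book:
  - book 1 (Empty Rooms): author_id=5 -> matches Hill
  - book 2 (Stone Bridges): author_id=NULL, no match -> kept with NULL
  - book 3 (Paper Boats): author_id=3 -> matches Clark
  - book 4 (The Long Road): author_id=2 -> matches Davis
  - book 5 (Silent Waters): author_id=3 -> matches Clark
  - book 6 (Winter Gardens): author_id=4 -> matches Brown
All 6 rows appear; 1 has NULL author.

SQL:
SELECT a.title, b.name AS author
FROM books a
LEFT JOIN authors b ON a.author_id = b.id

Result:
title          | author
---------------+-------
Empty Rooms    | Hill  
Stone Bridges  | NULL  
Paper Boats    | Clark 
The Long Road  | Davis 
Silent Waters  | Clark 
Winter Gardens | Brown 


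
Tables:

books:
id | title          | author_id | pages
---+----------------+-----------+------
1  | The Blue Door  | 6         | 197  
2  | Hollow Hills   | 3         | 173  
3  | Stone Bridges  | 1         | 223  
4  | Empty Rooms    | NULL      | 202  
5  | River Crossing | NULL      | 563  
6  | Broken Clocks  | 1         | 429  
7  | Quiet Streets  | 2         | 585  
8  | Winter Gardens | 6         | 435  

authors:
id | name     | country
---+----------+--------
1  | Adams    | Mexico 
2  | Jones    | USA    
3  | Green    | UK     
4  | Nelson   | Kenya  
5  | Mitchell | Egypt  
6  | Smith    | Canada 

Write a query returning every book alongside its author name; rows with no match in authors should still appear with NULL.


LEFT JOIN keeps every row from books (the left table); where author_id has no match in authors, the author columns become NULL. Walk through each book:
  - book 1 (The Blue Door): author_id=6 -> matches Smith
  - book 2 (Hollow Hills): author_id=3 -> matches Green
  - book 3 (Stone Bridges): author_id=1 -> matches Adams
  - book 4 (Empty Rooms): author_id=NULL, no match -> kept with NULL
  - book 5 (River Crossing): author_id=NULL, no match -> kept with NULL
  - book 6 (Broken Clocks): author_id=1 -> matches Adams
  - book 7 (Quiet Streets): author_id=2 -> matches Jones
  - book 8 (Winter Gardens): author_id=6 -> matches Smith
All 8 rows appear; 2 have NULL author.

SQL:
SELECT a.title, b.name AS author
FROM books a
LEFT JOIN authors b ON a.author_id = b.id

Result:
title          | author
---------------+-------
The Blue Door  | Smith 
Hollow Hills   | Green 
Stone Bridges  | Adams 
Empty Rooms    | NULL  
River Crossing | NULL  
Broken Clocks  | Adams 
Quiet Streets  | Jones 
Winter Gardens | Smith 


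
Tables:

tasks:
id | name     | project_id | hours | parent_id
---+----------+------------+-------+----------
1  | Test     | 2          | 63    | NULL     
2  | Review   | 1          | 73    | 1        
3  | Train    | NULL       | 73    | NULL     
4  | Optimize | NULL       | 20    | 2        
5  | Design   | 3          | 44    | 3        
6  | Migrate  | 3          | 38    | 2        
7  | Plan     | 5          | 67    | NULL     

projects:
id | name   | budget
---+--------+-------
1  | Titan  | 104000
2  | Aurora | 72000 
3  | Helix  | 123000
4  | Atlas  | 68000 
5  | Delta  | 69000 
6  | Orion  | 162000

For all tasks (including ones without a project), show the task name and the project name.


LEFT JOIN keeps every row from tasks (the left table); where project_id has no match in projects, the project columns become NULL. Walk through each task:
  - task 1 (Test): project_id=2 -> matches Aurora
  - task 2 (Review): project_id=1 -> matches Titan
  - task 3 (Train): project_id=NULL, no match -> kept with NULL
  - task 4 (Optimize): project_id=NULL, no match -> kept with NULL
  - task 5 (Design): project_id=3 -> matches Helix
  - task 6 (Migrate): project_id=3 -> matches Helix
  - task 7 (Plan): project_id=5 -> matches Delta
All 7 rows appear; 2 have NULL project.

SQL:
SELECT a.name, b.name AS project
FROM tasks a
LEFT JOIN projects b ON a.project_id = b.id

Result:
name     | project
---------+--------
Test     | Aurora 
Review   | Titan  
Train    | NULL   
Optimize | NULL   
Design   | Helix  
Migrate  | Helix  
Plan     | Delta  


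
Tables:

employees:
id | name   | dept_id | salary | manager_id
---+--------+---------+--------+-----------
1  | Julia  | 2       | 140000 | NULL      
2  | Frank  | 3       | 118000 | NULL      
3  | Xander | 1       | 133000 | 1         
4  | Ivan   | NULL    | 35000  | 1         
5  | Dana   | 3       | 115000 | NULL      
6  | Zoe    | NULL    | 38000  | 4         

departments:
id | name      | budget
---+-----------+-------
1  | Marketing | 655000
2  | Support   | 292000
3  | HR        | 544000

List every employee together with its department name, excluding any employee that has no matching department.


INNER JOIN keeps only employees rows whose dept_id matches an id in departments. Walk through each employee:
  - employee 1 (Julia): dept_id=2 -> matches Support
  - employee 2 (Frank): dept_id=3 -> matches HR
  - employee 3 (Xander): dept_id=1 -> matches Marketing
  - employee 4 (Ivan): dept_id=NULL, no match -> dropped
  - employee 5 (Dana): dept_id=3 -> matches HR
  - employee 6 (Zoe): dept_id=NULL, no match -> dropped
So 2 of 6 rows are dropped.

SQL:
SELECT a.name, b.name AS department
FROM employees a
INNER JOIN departments b ON a.dept_id = b.id

Result:
name   | department
-------+-----------
Julia  | Support   
Frank  | HR        
Xander | Marketing 
Dana   | HR        


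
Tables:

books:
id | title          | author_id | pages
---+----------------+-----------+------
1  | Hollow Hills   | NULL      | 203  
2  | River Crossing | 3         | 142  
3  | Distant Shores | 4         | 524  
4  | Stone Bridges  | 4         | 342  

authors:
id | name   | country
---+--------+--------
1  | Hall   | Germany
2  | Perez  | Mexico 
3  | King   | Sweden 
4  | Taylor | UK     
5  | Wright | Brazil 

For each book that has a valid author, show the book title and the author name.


INNER JOIN keeps only books rows whose author_id matches an id in authors. Walk through each book:
  - book 1 (Hollow Hills): author_id=NULL, no match -> dropped
  - book 2 (River Crossing): author_id=3 -> matches King
  - book 3 (Distant Shores): author_id=4 -> matches Taylor
  - book 4 (Stone Bridges): author_id=4 -> matches Taylor
So 1 of 4 rows is dropped.

SQL:
SELECT a.title, b.name AS author
FROM books a
INNER JOIN authors b ON a.author_id = b.id

Result:
title          | author
---------------+-------
River Crossing | King  
Distant Shores | Taylor
Stone Bridges  | Taylor


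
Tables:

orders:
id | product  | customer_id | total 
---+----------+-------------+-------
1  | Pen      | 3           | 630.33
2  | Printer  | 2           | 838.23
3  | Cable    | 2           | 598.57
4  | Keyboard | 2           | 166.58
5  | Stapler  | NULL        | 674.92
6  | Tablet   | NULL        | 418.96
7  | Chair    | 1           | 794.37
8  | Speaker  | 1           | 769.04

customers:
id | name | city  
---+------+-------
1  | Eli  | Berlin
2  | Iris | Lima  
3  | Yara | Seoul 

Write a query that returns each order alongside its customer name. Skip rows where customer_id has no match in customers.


INNER JOIN keeps only orders rows whose customer_id matches an id in customers. Walk through each order:
  - order 1 (Pen): customer_id=3 -> matches Yara
  - order 2 (Printer): customer_id=2 -> matches Iris
  - order 3 (Cable): customer_id=2 -> matches Iris
  - order 4 (Keyboard): customer_id=2 -> matches Iris
  - order 5 (Stapler): customer_id=NULL, no match -> dropped
  - order 6 (Tablet): customer_id=NULL, no match -> dropped
  - order 7 (Chair): customer_id=1 -> matches Eli
  - order 8 (Speaker): customer_id=1 -> matches Eli
So 2 of 8 rows are dropped.

SQL:
SELECT a.product, b.name AS customer
FROM orders a
INNER JOIN customers b ON a.customer_id = b.id

Result:
product  | customer
---------+---------
Pen      | Yara    
Printer  | Iris    
Cable    | Iris    
Keyboard | Iris    
Chair    | Eli     
Speaker  | Eli     


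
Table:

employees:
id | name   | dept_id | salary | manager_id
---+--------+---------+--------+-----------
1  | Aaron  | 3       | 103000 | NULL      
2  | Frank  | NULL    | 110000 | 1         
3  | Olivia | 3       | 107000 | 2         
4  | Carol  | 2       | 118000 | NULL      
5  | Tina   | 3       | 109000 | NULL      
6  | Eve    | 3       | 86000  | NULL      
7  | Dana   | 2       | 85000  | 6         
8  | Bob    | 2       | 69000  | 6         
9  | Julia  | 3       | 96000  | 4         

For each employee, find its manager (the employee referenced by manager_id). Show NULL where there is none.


This is a self-join: employees is joined to a second copy of itself, matching each row's manager_id to another row's id. Use LEFT JOIN so rows with manager_id=NULL are kept.
  - employee 1 (Aaron): manager_id=NULL -> NULL
  - employee 2 (Frank): manager_id=1 -> Aaron
  - employee 3 (Olivia): manager_id=2 -> Frank
  - employee 4 (Carol): manager_id=NULL -> NULL
  - employee 5 (Tina): manager_id=NULL -> NULL
  - employee 6 (Eve): manager_id=NULL -> NULL
  - employee 7 (Dana): manager_id=6 -> Eve
  - employee 8 (Bob): manager_id=6 -> Eve
  - employee 9 (Julia): manager_id=4 -> Carol

SQL:
SELECT a.name AS item, b.name AS manager
FROM employees a
LEFT JOIN employees b ON a.manager_id = b.id

Result:
item   | manager
-------+--------
Aaron  | NULL   
Frank  | Aaron  
Olivia | Frank  
Carol  | NULL   
Tina   | NULL   
Eve    | NULL   
Dana   | Eve    
Bob    | Eve    
Julia  | Carol  


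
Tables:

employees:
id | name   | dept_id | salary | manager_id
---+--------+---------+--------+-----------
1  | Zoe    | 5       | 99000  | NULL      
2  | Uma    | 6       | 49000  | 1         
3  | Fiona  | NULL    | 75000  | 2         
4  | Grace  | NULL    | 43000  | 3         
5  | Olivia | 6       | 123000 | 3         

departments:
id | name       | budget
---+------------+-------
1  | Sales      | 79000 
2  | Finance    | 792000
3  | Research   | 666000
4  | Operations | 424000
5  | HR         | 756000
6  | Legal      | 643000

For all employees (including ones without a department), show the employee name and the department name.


LEFT JOIN keeps every row from employees (the left table); where dept_id has no match in departments, the department columns become NULL. Walk through each employee:
  - employee 1 (Zoe): dept_id=5 -> matches HR
  - employee 2 (Uma): dept_id=6 -> matches Legal
  - employee 3 (Fiona): dept_id=NULL, no match -> kept with NULL
  - employee 4 (Grace): dept_id=NULL, no match -> kept with NULL
  - employee 5 (Olivia): dept_id=6 -> matches Legal
All 5 rows appear; 2 have NULL department.

SQL:
SELECT a.name, b.name AS department
FROM employees a
LEFT JOIN departments b ON a.dept_id = b.id

Result:
name   | department
-------+-----------
Zoe    | HR        
Uma    | Legal     
Fiona  | NULL      
Grace  | NULL      
Olivia | Legal     


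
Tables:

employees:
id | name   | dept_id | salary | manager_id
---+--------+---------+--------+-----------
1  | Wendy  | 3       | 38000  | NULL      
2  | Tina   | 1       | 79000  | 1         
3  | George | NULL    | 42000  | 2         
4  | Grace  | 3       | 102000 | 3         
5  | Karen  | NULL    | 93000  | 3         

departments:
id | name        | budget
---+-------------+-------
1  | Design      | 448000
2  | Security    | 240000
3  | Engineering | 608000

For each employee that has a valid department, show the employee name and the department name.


INNER JOIN keeps only employees rows whose dept_id matches an id in departments. Walk through each employee:
  - employee 1 (Wendy): dept_id=3 -> matches Engineering
  - employee 2 (Tina): dept_id=1 -> matches Design
  - employee 3 (George): dept_id=NULL, no match -> dropped
  - employee 4 (Grace): dept_id=3 -> matches Engineering
  - employee 5 (Karen): dept_id=NULL, no match -> dropped
So 2 of 5 rows are dropped.

SQL:
SELECT a.name, b.name AS department
FROM employees a
INNER JOIN departments b ON a.dept_id = b.id

Result:
name  | department 
------+------------
Wendy | Engineering
Tina  | Design     
Grace | Engineering


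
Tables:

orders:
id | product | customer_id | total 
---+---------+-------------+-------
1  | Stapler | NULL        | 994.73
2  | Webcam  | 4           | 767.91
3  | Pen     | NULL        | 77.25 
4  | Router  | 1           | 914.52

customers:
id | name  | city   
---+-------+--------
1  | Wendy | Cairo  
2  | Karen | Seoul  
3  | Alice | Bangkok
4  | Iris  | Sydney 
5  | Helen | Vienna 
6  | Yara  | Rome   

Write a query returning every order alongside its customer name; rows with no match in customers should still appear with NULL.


LEFT JOIN keeps every row from orders (the left table); where customer_id has no match in customers, the customer columns become NULL. Walk through each order:
  - order 1 (Stapler): customer_id=NULL, no match -> kept with NULL
  - order 2 (Webcam): customer_id=4 -> matches Iris
  - order 3 (Pen): customer_id=NULL, no match -> kept with NULL
  - order 4 (Router): customer_id=1 -> matches Wendy
All 4 rows appear; 2 have NULL customer.

SQL:
SELECT a.product, b.name AS customer
FROM orders a
LEFT JOIN customers b ON a.customer_id = b.id

Result:
product | customer
--------+---------
Stapler | NULL    
Webcam  | Iris    
Pen     | NULL    
Router  | Wendy   


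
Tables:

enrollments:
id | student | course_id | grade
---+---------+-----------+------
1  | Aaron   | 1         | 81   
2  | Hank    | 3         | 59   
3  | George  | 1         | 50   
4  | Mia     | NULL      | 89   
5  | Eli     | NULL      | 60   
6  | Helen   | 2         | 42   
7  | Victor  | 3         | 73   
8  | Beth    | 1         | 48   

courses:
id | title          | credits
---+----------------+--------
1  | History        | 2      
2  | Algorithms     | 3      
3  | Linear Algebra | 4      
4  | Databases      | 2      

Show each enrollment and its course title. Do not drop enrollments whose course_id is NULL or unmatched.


LEFT JOIN keeps every row from enrollments (the left table); where course_id has no match in courses, the course columns become NULL. Walk through each enrollment:
  - enrollment 1 (Aaron): course_id=1 -> matches History
  - enrollment 2 (Hank): course_id=3 -> matches Linear Algebra
  - enrollment 3 (George): course_id=1 -> matches History
  - enrollment 4 (Mia): course_id=NULL, no match -> kept with NULL
  - enrollment 5 (Eli): course_id=NULL, no match -> kept with NULL
  - enrollment 6 (Helen): course_id=2 -> matches Algorithms
  - enrollment 7 (Victor): course_id=3 -> matches Linear Algebra
  - enrollment 8 (Beth): course_id=1 -> matches History
All 8 rows appear; 2 have NULL course.

SQL:
SELECT a.student, b.title AS course
FROM enrollments a
LEFT JOIN courses b ON a.course_id = b.id

Result:
student | course        
--------+---------------
Aaron   | History       
Hank    | Linear Algebra
George  | History       
Mia     | NULL          
Eli     | NULL          
Helen   | Algorithms    
Victor  | Linear Algebra
Beth    | History       


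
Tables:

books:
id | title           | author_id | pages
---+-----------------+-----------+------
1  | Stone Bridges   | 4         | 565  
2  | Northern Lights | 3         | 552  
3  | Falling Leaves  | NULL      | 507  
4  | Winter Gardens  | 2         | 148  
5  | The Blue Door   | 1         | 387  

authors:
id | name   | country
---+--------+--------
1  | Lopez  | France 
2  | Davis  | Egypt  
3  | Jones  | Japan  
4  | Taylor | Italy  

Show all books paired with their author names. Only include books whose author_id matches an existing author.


INNER JOIN keeps only books rows whose author_id matches an id in authors. Walk through each book:
  - book 1 (Stone Bridges): author_id=4 -> matches Taylor
  - book 2 (Northern Lights): author_id=3 -> matches Jones
  - book 3 (Falling Leaves): author_id=NULL, no match -> dropped
  - book 4 (Winter Gardens): author_id=2 -> matches Davis
  - book 5 (The Blue Door): author_id=1 -> matches Lopez
So 1 of 5 rows is dropped.

SQL:
SELECT a.title, b.name AS author
FROM books a
INNER JOIN authors b ON a.author_id = b.id

Result:
title           | author
----------------+-------
Stone Bridges   | Taylor
Northern Lights | Jones 
Winter Gardens  | Davis 
The Blue Door   | Lopez 


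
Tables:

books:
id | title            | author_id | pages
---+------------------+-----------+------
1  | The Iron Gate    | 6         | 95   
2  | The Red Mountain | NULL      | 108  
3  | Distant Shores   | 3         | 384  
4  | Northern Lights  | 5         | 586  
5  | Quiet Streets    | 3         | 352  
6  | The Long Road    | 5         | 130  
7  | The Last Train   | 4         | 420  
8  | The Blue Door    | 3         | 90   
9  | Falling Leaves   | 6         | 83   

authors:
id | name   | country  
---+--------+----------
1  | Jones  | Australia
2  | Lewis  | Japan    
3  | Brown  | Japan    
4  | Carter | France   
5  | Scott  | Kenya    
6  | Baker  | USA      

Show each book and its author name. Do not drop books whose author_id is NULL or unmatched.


LEFT JOIN keeps every row from books (the left table); where author_id has no match in authors, the author columns become NULL. Walk through each book:
  - book 1 (The Iron Gate): author_id=6 -> matches Baker
  - book 2 (The Red Mountain): author_id=NULL, no match -> kept with NULL
  - book 3 (Distant Shores): author_id=3 -> matches Brown
  - book 4 (Northern Lights): author_id=5 -> matches Scott
  - book 5 (Quiet Streets): author_id=3 -> matches Brown
  - book 6 (The Long Road): author_id=5 -> matches Scott
  - book 7 (The Last Train): author_id=4 -> matches Carter
  - book 8 (The Blue Door): author_id=3 -> matches Brown
  - book 9 (Falling Leaves): author_id=6 -> matches Baker
All 9 rows appear; 1 has NULL author.

SQL:
SELECT a.title, b.name AS author
FROM books a
LEFT JOIN authors b ON a.author_id = b.id

Result:
title            | author
-----------------+-------
The Iron Gate    | Baker 
The Red Mountain | NULL  
Distant Shores   | Brown 
Northern Lights  | Scott 
Quiet Streets    | Brown 
The Long Road    | Scott 
The Last Train   | Carter
The Blue Door    | Brown 
Falling Leaves   | Baker 


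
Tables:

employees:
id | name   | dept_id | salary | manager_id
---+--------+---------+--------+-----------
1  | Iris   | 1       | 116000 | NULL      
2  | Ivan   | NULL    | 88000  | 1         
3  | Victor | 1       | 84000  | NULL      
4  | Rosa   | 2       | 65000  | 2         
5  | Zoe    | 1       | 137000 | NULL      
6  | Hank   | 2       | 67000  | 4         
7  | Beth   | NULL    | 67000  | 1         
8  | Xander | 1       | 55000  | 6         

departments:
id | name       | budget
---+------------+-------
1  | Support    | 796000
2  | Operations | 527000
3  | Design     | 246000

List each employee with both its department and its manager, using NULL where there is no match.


Two LEFT JOINs from the same base table employees: one to departments via dept_id, one to employees itself via manager_id. Both are LEFT so every employee is preserved.
Match against departments:
  - employee 1 (Iris): dept_id=1 -> matches Support
  - employee 2 (Ivan): dept_id=NULL, no match -> kept with NULL
  - employee 3 (Victor): dept_id=1 -> matches Support
  - employee 4 (Rosa): dept_id=2 -> matches Operations
  - employee 5 (Zoe): dept_id=1 -> matches Support
  - employee 6 (Hank): dept_id=2 -> matches Operations
  - employee 7 (Beth): dept_id=NULL, no match -> kept with NULL
  - employee 8 (Xander): dept_id=1 -> matches Support
Match against employees (self):
  - employee 1 (Iris): manager_id=NULL -> NULL
  - employee 2 (Ivan): manager_id=1 -> Iris
  - employee 3 (Victor): manager_id=NULL -> NULL
  - employee 4 (Rosa): manager_id=2 -> Ivan
  - employee 5 (Zoe): manager_id=NULL -> NULL
  - employee 6 (Hank): manager_id=4 -> Rosa
  - employee 7 (Beth): manager_id=1 -> Iris
  - employee 8 (Xander): manager_id=6 -> Hank

SQL:
SELECT a.name, b.name AS department, c.name AS manager
FROM employees a
LEFT JOIN departments b ON a.dept_id = b.id
LEFT JOIN employees c ON a.manager_id = c.id

Result:
name   | department | manager
-------+------------+--------
Iris   | Support    | NULL   
Ivan   | NULL       | Iris   
Victor | Support    | NULL   
Rosa   | Operations | Ivan   
Zoe    | Support    | NULL   
Hank   | Operations | Rosa   
Beth   | NULL       | Iris   
Xander | Support    | Hank   


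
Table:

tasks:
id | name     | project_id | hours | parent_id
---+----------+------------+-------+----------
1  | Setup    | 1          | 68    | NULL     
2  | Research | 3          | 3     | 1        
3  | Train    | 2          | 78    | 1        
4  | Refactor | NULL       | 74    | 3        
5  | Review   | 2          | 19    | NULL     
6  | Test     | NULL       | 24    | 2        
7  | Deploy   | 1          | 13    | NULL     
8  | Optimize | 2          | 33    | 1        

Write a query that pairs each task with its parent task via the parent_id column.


This is a self-join: tasks is joined to a second copy of itself, matching each row's parent_id to another row's id. Use LEFT JOIN so rows with parent_id=NULL are kept.
  - task 1 (Setup): parent_id=NULL -> NULL
  - task 2 (Research): parent_id=1 -> Setup
  - task 3 (Train): parent_id=1 -> Setup
  - task 4 (Refactor): parent_id=3 -> Train
  - task 5 (Review): parent_id=NULL -> NULL
  - task 6 (Test): parent_id=2 -> Research
  - task 7 (Deploy): parent_id=NULL -> NULL
  - task 8 (Optimize): parent_id=1 -> Setup

SQL:
SELECT a.name AS item, b.name AS parent
FROM tasks a
LEFT JOIN tasks b ON a.parent_id = b.id

Result:
item     | parent  
---------+---------
Setup    | NULL    
Research | Setup   
Train    | Setup   
Refactor | Train   
Review   | NULL    
Test     | Research
Deploy   | NULL    
Optimize | Setup   


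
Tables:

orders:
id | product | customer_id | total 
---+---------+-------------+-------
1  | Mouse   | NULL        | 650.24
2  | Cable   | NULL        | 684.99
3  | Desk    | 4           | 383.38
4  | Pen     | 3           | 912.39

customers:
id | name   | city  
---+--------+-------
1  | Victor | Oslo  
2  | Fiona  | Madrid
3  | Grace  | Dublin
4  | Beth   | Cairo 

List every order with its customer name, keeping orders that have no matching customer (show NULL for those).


LEFT JOIN keeps every row from orders (the left table); where customer_id has no match in customers, the customer columns become NULL. Walk through each order:
  - order 1 (Mouse): customer_id=NULL, no match -> kept with NULL
  - order 2 (Cable): customer_id=NULL, no match -> kept with NULL
  - order 3 (Desk): customer_id=4 -> matches Beth
  - order 4 (Pen): customer_id=3 -> matches Grace
All 4 rows appear; 2 have NULL customer.

SQL:
SELECT a.product, b.name AS customer
FROM orders a
LEFT JOIN customers b ON a.customer_id = b.id

Result:
product | customer
--------+---------
Mouse   | NULL    
Cable   | NULL    
Desk    | Beth    
Pen     | Grace   


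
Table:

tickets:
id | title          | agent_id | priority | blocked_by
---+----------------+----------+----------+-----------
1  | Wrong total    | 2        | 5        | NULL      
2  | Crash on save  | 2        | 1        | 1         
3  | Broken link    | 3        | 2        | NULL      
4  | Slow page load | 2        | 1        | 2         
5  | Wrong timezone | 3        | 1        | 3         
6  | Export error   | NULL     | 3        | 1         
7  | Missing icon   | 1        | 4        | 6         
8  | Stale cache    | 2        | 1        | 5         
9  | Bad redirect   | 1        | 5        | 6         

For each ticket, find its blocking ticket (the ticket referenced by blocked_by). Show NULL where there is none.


This is a self-join: tickets is joined to a second copy of itself, matching each row's blocked_by to another row's id. Use LEFT JOIN so rows with blocked_by=NULL are kept.
  - ticket 1 (Wrong total): blocked_by=NULL -> NULL
  - ticket 2 (Crash on save): blocked_by=1 -> Wrong total
  - ticket 3 (Broken link): blocked_by=NULL -> NULL
  - ticket 4 (Slow page load): blocked_by=2 -> Crash on save
  - ticket 5 (Wrong timezone): blocked_by=3 -> Broken link
  - ticket 6 (Export error): blocked_by=1 -> Wrong total
  - ticket 7 (Missing icon): blocked_by=6 -> Export error
  - ticket 8 (Stale cache): blocked_by=5 -> Wrong timezone
  - ticket 9 (Bad redirect): blocked_by=6 -> Export error

SQL:
SELECT a.title AS item, b.title AS blocked_by
FROM tickets a
LEFT JOIN tickets b ON a.blocked_by = b.id

Result:
item           | blocked_by    
---------------+---------------
Wrong total    | NULL          
Crash on save  | Wrong total   
Broken link    | NULL          
Slow page load | Crash on save 
Wrong timezone | Broken link   
Export error   | Wrong total   
Missing icon   | Export error  
Stale cache    | Wrong timezone
Bad redirect   | Export error  


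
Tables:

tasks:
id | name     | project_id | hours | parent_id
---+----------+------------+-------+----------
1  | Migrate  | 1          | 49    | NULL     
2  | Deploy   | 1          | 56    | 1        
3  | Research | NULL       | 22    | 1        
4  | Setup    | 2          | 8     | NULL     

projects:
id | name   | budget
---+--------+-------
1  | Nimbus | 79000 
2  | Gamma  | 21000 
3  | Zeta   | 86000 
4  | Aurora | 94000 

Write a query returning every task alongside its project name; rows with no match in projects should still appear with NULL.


LEFT JOIN keeps every row from tasks (the left table); where project_id has no match in projects, the project columns become NULL. Walk through each task:
  - task 1 (Migrate): project_id=1 -> matches Nimbus
  - task 2 (Deploy): project_id=1 -> matches Nimbus
  - task 3 (Research): project_id=NULL, no match -> kept with NULL
  - task 4 (Setup): project_id=2 -> matches Gamma
All 4 rows appear; 1 has NULL project.

SQL:
SELECT a.name, b.name AS project
FROM tasks a
LEFT JOIN projects b ON a.project_id = b.id

Result:
name     | project
---------+--------
Migrate  | Nimbus 
Deploy   | Nimbus 
Research | NULL   
Setup    | Gamma  


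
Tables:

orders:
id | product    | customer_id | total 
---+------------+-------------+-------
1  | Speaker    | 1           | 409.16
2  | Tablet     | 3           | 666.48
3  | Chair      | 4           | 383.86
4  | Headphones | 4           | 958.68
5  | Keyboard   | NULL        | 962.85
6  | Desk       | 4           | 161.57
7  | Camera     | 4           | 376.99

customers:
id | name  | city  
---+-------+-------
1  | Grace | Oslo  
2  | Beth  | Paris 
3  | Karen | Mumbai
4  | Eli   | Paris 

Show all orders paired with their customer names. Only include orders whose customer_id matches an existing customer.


INNER JOIN keeps only orders rows whose customer_id matches an id in customers. Walk through each order:
  - order 1 (Speaker): customer_id=1 -> matches Grace
  - order 2 (Tablet): customer_id=3 -> matches Karen
  - order 3 (Chair): customer_id=4 -> matches Eli
  - order 4 (Headphones): customer_id=4 -> matches Eli
  - order 5 (Keyboard): customer_id=NULL, no match -> dropped
  - order 6 (Desk): customer_id=4 -> matches Eli
  - order 7 (Camera): customer_id=4 -> matches Eli
So 1 of 7 rows is dropped.

SQL:
SELECT a.product, b.name AS customer
FROM orders a
INNER JOIN customers b ON a.customer_id = b.id

Result:
product    | customer
-----------+---------
Speaker    | Grace   
Tablet     | Karen   
Chair      | Eli     
Headphones | Eli     
Desk       | Eli     
Camera     | Eli     


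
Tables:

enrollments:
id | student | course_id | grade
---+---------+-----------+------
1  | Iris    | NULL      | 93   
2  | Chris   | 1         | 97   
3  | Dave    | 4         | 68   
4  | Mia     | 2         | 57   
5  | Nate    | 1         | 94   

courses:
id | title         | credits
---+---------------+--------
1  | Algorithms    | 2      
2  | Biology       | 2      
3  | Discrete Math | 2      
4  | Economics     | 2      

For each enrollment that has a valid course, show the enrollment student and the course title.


INNER JOIN keeps only enrollments rows whose course_id matches an id in courses. Walk through each enrollment:
  - enrollment 1 (Iris): course_id=NULL, no match -> dropped
  - enrollment 2 (Chris): course_id=1 -> matches Algorithms
  - enrollment 3 (Dave): course_id=4 -> matches Economics
  - enrollment 4 (Mia): course_id=2 -> matches Biology
  - enrollment 5 (Nate): course_id=1 -> matches Algorithms
So 1 of 5 rows is dropped.

SQL:
SELECT a.student, b.title AS course
FROM enrollments a
INNER JOIN courses b ON a.course_id = b.id

Result:
student | course    
--------+-----------
Chris   | Algorithms
Dave    | Economics 
Mia     | Biology   
Nate    | Algorithms


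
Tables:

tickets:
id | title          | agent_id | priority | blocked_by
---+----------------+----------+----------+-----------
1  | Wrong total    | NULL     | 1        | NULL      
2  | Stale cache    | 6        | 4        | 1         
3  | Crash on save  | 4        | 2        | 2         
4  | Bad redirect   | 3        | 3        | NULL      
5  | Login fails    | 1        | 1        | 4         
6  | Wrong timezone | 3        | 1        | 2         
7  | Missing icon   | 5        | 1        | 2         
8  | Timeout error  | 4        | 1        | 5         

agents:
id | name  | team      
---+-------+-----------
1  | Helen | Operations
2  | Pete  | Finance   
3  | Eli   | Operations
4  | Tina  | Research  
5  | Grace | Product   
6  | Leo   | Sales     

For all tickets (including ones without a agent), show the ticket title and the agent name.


LEFT JOIN keeps every row from tickets (the left table); where agent_id has no match in agents, the agent columns become NULL. Walk through each ticket:
  - ticket 1 (Wrong total): agent_id=NULL, no match -> kept with NULL
  - ticket 2 (Stale cache): agent_id=6 -> matches Leo
  - ticket 3 (Crash on save): agent_id=4 -> matches Tina
  - ticket 4 (Bad redirect): agent_id=3 -> matches Eli
  - ticket 5 (Login fails): agent_id=1 -> matches Helen
  - ticket 6 (Wrong timezone): agent_id=3 -> matches Eli
  - ticket 7 (Missing icon): agent_id=5 -> matches Grace
  - ticket 8 (Timeout error): agent_id=4 -> matches Tina
All 8 rows appear; 1 has NULL agent.

SQL:
SELECT a.title, b.name AS agent
FROM tickets a
LEFT JOIN agents b ON a.agent_id = b.id

Result:
title          | agent
---------------+------
Wrong total    | NULL 
Stale cache    | Leo  
Crash on save  | Tina 
Bad redirect   | Eli  
Login fails    | Helen
Wrong timezone | Eli  
Missing icon   | Grace
Timeout error  | Tina 


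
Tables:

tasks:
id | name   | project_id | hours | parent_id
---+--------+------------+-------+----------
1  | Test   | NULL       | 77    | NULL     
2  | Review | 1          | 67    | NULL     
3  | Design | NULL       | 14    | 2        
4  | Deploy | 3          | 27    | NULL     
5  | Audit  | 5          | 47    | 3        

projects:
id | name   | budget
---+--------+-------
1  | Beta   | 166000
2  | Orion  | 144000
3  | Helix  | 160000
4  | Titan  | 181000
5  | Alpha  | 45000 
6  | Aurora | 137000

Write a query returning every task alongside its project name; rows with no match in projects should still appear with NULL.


LEFT JOIN keeps every row from tasks (the left table); where project_id has no match in projects, the project columns become NULL. Walk through each task:
  - task 1 (Test): project_id=NULL, no match -> kept with NULL
  - task 2 (Review): project_id=1 -> matches Beta
  - task 3 (Design): project_id=NULL, no match -> kept with NULL
  - task 4 (Deploy): project_id=3 -> matches Helix
  - task 5 (Audit): project_id=5 -> matches Alpha
All 5 rows appear; 2 have NULL project.

SQL:
SELECT a.name, b.name AS project
FROM tasks a
LEFT JOIN projects b ON a.project_id = b.id

Result:
name   | project
-------+--------
Test   | NULL   
Review | Beta   
Design | NULL   
Deploy | Helix  
Audit  | Alpha  


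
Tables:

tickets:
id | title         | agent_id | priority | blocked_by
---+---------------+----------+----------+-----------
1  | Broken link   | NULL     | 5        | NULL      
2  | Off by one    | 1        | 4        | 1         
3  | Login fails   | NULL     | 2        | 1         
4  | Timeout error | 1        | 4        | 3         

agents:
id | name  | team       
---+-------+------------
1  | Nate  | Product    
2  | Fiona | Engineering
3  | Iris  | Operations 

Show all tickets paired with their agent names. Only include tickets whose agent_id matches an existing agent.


INNER JOIN keeps only tickets rows whose agent_id matches an id in agents. Walk through each ticket:
  - ticket 1 (Broken link): agent_id=NULL, no match -> dropped
  - ticket 2 (Off by one): agent_id=1 -> matches Nate
  - ticket 3 (Login fails): agent_id=NULL, no match -> dropped
  - ticket 4 (Timeout error): agent_id=1 -> matches Nate
So 2 of 4 rows are dropped.

SQL:
SELECT a.title, b.name AS agent
FROM tickets a
INNER JOIN agents b ON a.agent_id = b.id

Result:
title         | agent
--------------+------
Off by one    | Nate 
Timeout error | Nate 


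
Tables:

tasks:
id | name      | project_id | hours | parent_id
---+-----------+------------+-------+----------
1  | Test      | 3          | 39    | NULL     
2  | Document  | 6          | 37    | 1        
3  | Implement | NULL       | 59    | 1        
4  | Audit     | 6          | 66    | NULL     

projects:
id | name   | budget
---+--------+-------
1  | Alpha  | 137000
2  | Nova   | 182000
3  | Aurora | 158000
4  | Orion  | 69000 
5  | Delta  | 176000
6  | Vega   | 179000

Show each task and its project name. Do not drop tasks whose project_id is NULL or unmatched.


LEFT JOIN keeps every row from tasks (the left table); where project_id has no match in projects, the project columns become NULL. Walk through each task:
  - task 1 (Test): project_id=3 -> matches Aurora
  - task 2 (Document): project_id=6 -> matches Vega
  - task 3 (Implement): project_id=NULL, no match -> kept with NULL
  - task 4 (Audit): project_id=6 -> matches Vega
All 4 rows appear; 1 has NULL project.

SQL:
SELECT a.name, b.name AS project
FROM tasks a
LEFT JOIN projects b ON a.project_id = b.id

Result:
name      | project
----------+--------
Test      | Aurora 
Document  | Vega   
Implement | NULL   
Audit     | Vega   


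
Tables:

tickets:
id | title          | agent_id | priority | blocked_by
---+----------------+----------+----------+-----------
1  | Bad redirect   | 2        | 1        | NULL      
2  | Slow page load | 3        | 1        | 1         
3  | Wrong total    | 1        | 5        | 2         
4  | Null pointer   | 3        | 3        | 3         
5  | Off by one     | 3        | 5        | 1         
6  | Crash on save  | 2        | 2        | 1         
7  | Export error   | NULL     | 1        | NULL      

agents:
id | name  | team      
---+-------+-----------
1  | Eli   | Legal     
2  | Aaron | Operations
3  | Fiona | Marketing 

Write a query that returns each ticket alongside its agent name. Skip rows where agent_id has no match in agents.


INNER JOIN keeps only tickets rows whose agent_id matches an id in agents. Walk through each ticket:
  - ticket 1 (Bad redirect): agent_id=2 -> matches Aaron
  - ticket 2 (Slow page load): agent_id=3 -> matches Fiona
  - ticket 3 (Wrong total): agent_id=1 -> matches Eli
  - ticket 4 (Null pointer): agent_id=3 -> matches Fiona
  - ticket 5 (Off by one): agent_id=3 -> matches Fiona
  - ticket 6 (Crash on save): agent_id=2 -> matches Aaron
  - ticket 7 (Export error): agent_id=NULL, no match -> dropped
So 1 of 7 rows is dropped.

SQL:
SELECT a.title, b.name AS agent
FROM tickets a
INNER JOIN agents b ON a.agent_id = b.id

Result:
title          | agent
---------------+------
Bad redirect   | Aaron
Slow page load | Fiona
Wrong total    | Eli  
Null pointer   | Fiona
Off by one     | Fiona
Crash on save  | Aaron
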